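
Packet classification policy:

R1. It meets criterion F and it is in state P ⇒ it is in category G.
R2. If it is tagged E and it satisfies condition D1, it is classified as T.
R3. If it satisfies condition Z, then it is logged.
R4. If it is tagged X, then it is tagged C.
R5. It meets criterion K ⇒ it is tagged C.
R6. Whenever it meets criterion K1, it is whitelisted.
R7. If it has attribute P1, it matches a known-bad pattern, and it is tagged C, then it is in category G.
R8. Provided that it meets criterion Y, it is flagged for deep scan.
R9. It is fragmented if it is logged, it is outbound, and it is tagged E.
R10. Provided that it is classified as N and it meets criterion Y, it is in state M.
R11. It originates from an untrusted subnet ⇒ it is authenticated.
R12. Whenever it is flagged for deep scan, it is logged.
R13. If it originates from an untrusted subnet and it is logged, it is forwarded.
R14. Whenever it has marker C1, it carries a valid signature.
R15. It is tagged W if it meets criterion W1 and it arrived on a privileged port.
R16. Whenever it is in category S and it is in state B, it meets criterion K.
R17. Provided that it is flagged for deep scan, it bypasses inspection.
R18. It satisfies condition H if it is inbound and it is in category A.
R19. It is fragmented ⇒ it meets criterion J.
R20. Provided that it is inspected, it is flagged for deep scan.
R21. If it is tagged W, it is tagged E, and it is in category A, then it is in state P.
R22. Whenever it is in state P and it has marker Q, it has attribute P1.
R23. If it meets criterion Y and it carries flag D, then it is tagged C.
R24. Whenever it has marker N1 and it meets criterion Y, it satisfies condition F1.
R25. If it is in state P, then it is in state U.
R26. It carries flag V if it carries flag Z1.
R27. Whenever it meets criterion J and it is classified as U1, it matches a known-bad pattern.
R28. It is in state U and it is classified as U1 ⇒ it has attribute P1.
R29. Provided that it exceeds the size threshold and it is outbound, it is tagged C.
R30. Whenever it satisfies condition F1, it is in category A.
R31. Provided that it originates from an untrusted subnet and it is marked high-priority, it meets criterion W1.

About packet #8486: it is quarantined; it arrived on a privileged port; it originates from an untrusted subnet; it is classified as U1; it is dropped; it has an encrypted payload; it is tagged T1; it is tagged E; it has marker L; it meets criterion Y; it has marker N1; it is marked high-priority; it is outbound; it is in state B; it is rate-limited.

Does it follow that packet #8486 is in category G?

No

Forward chaining from the given facts derives: is flagged for deep scan, is authenticated, is logged, is forwarded, bypasses inspection, satisfies condition F1, is in category A, meets criterion W1, is fragmented, is tagged W, meets criterion J, is in state P, is in state U, matches a known-bad pattern, has attribute P1.
Rules concluding "it is in category G": R1 needs "it meets criterion F"; R7 needs "it is tagged C" — none of these are established.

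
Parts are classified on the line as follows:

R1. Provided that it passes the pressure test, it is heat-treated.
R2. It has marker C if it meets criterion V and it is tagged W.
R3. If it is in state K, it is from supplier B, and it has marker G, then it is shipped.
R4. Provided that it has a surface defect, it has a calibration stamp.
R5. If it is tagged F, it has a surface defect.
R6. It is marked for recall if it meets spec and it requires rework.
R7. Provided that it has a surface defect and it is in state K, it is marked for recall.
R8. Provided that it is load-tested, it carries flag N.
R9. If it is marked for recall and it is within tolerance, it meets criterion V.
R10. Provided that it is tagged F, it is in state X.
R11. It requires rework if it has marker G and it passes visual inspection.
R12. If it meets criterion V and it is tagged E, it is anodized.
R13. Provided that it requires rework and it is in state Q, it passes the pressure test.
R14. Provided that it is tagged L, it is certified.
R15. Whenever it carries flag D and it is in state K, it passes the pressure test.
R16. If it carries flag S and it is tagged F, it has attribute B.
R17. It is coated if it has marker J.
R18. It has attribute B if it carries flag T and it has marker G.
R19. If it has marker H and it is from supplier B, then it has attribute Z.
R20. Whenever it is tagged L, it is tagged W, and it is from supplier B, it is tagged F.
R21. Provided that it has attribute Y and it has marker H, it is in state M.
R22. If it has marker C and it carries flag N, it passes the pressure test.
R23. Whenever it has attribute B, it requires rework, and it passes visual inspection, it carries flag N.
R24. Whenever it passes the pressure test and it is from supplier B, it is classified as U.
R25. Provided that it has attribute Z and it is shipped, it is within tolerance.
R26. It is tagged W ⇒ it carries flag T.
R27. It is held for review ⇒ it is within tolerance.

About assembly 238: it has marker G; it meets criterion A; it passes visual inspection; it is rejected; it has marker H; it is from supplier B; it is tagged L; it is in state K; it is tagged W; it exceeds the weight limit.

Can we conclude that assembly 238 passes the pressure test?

By R3 (it is in state K, it is from supplier B, it has marker G): it is shipped.
By R11 (it has marker G, it passes visual inspection): it requires rework.
By R19 (it has marker H, it is from supplier B): it has attribute Z.
By R20 (it is tagged L, it is tagged W, it is from supplier B): it is tagged F.
By R25 (it has attribute Z, it is shipped): it is within tolerance.
By R26 (it is tagged W): it carries flag T.
By R5 (it is tagged F): it has a surface defect.
By R7 (it has a surface defect, it is in state K): it is marked for recall.
By R9 (it is marked for recall, it is within tolerance): it meets criterion V.
By R18 (it carries flag T, it has marker G): it has attribute B.
By R23 (it has attribute B, it requires rework, it passes visual inspection): it carries flag N.
By R2 (it meets criterion V, it is tagged W): it has marker C.
By R22 (it has marker C, it carries flag N): it passes the pressure test.

Yes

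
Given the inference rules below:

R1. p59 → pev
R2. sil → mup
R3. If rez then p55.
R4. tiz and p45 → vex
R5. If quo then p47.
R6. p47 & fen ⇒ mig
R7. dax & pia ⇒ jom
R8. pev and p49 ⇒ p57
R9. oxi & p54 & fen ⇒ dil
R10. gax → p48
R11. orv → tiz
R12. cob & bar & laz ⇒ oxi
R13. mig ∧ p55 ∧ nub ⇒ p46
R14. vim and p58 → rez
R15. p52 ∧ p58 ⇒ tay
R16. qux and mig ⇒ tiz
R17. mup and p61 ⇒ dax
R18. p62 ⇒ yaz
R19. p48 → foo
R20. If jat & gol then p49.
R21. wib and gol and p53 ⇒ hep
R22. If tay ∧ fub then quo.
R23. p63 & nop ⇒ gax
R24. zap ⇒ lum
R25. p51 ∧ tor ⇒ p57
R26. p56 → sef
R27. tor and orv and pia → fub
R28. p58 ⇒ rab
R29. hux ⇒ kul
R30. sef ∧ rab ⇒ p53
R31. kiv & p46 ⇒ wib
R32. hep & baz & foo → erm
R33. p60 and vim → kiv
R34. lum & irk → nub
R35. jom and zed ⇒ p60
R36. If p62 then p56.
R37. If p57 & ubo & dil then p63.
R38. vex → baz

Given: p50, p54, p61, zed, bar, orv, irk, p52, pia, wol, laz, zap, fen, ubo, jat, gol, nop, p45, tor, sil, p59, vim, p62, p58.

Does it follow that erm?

No

Forward chaining from the given facts derives: pev, mup, tiz, rez, tay, dax, yaz, p49, lum, fub, rab, nub, p56, p55, vex, jom, p57, quo, sef, p53, p60, baz, p47, mig, p46, kiv, wib, hep.
The only rule concluding erm is R32, which needs foo; that is never established.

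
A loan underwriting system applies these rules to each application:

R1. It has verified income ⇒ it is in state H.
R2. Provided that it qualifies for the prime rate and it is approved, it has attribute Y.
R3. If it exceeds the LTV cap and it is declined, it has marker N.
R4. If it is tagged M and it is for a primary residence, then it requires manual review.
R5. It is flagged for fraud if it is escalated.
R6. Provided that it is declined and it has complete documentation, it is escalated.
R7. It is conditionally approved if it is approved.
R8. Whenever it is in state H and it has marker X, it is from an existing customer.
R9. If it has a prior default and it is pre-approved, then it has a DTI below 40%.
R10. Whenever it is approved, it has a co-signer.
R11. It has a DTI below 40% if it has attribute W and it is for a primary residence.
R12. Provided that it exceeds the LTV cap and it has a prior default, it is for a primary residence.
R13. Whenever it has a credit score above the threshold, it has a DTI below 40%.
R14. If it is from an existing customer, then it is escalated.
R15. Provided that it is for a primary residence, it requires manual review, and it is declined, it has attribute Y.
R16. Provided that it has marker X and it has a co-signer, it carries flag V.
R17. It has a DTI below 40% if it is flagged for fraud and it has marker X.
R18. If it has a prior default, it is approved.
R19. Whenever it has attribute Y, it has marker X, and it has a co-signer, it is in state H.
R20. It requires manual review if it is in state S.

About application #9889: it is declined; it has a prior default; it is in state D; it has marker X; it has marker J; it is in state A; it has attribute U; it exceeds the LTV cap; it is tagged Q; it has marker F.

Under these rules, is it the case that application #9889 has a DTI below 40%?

No

Forward chaining from the given facts derives: has marker N, is for a primary residence, is approved, is conditionally approved, has a co-signer, carries flag V.
Rules concluding "it has a DTI below 40%": R9 needs "it is pre-approved"; R11 needs "it has attribute W"; R13 needs "it has a credit score above the threshold"; R17 needs "it is flagged for fraud" — none of these are established.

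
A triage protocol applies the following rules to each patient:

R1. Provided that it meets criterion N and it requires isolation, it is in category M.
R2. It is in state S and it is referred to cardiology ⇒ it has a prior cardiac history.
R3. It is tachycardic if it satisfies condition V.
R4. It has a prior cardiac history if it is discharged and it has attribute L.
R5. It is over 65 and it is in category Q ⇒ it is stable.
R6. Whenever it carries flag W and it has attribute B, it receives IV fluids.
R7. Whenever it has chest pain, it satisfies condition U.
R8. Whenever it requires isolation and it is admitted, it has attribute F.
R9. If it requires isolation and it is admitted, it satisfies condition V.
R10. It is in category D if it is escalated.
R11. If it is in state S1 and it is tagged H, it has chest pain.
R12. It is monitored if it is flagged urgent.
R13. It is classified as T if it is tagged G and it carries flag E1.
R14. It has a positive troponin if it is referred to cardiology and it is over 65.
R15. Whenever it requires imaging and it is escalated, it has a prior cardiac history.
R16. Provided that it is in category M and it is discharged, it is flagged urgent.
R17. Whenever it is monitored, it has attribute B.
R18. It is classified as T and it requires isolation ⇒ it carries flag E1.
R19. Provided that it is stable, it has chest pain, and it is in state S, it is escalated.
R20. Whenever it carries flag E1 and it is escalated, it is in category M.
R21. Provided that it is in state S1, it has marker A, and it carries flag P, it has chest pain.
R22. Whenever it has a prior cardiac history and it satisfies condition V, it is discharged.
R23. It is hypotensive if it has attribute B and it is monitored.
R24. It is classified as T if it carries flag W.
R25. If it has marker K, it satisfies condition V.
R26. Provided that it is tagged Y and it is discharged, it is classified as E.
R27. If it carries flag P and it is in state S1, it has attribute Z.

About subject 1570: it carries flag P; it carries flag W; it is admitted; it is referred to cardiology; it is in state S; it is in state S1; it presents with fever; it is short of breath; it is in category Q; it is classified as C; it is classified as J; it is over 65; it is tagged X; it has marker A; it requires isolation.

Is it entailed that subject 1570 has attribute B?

Yes

By R2 (it is in state S, it is referred to cardiology): it has a prior cardiac history.
By R5 (it is over 65, it is in category Q): it is stable.
By R9 (it requires isolation, it is admitted): it satisfies condition V.
By R21 (it is in state S1, it has marker A, it carries flag P): it has chest pain.
By R22 (it has a prior cardiac history, it satisfies condition V): it is discharged.
By R24 (it carries flag W): it is classified as T.
By R18 (it is classified as T, it requires isolation): it carries flag E1.
By R19 (it is stable, it has chest pain, it is in state S): it is escalated.
By R20 (it carries flag E1, it is escalated): it is in category M.
By R16 (it is in category M, it is discharged): it is flagged urgent.
By R12 (it is flagged urgent): it is monitored.
By R17 (it is monitored): it has attribute B.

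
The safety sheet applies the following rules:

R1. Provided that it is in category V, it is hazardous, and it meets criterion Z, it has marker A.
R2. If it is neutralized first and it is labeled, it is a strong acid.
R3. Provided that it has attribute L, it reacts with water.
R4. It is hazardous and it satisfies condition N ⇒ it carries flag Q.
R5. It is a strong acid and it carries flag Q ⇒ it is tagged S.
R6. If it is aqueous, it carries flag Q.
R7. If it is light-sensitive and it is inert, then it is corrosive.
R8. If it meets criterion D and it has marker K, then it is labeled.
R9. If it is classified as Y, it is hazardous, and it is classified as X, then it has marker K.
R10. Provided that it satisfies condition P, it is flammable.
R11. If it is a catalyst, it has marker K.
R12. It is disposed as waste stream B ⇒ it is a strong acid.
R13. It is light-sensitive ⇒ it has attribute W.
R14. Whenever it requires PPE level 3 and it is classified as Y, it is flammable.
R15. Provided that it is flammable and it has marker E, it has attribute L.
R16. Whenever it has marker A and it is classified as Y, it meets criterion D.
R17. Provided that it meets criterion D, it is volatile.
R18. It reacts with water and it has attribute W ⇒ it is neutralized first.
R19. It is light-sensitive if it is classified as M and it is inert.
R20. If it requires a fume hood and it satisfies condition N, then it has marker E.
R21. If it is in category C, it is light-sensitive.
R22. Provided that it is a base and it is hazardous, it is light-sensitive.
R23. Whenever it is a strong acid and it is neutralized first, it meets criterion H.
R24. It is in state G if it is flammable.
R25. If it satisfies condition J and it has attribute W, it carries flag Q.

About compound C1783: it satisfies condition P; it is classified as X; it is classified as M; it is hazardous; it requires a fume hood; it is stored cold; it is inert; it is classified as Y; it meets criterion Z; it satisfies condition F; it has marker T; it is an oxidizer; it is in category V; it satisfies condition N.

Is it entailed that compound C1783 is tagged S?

By R1 (it is in category V, it is hazardous, it meets criterion Z): it has marker A.
By R4 (it is hazardous, it satisfies condition N): it carries flag Q.
By R9 (it is classified as Y, it is hazardous, it is classified as X): it has marker K.
By R10 (it satisfies condition P): it is flammable.
By R16 (it has marker A, it is classified as Y): it meets criterion D.
By R19 (it is classified as M, it is inert): it is light-sensitive.
By R20 (it requires a fume hood, it satisfies condition N): it has marker E.
By R8 (it meets criterion D, it has marker K): it is labeled.
By R13 (it is light-sensitive): it has attribute W.
By R15 (it is flammable, it has marker E): it has attribute L.
By R3 (it has attribute L): it reacts with water.
By R18 (it reacts with water, it has attribute W): it is neutralized first.
By R2 (it is neutralized first, it is labeled): it is a strong acid.
By R5 (it is a strong acid, it carries flag Q): it is tagged S.

Yes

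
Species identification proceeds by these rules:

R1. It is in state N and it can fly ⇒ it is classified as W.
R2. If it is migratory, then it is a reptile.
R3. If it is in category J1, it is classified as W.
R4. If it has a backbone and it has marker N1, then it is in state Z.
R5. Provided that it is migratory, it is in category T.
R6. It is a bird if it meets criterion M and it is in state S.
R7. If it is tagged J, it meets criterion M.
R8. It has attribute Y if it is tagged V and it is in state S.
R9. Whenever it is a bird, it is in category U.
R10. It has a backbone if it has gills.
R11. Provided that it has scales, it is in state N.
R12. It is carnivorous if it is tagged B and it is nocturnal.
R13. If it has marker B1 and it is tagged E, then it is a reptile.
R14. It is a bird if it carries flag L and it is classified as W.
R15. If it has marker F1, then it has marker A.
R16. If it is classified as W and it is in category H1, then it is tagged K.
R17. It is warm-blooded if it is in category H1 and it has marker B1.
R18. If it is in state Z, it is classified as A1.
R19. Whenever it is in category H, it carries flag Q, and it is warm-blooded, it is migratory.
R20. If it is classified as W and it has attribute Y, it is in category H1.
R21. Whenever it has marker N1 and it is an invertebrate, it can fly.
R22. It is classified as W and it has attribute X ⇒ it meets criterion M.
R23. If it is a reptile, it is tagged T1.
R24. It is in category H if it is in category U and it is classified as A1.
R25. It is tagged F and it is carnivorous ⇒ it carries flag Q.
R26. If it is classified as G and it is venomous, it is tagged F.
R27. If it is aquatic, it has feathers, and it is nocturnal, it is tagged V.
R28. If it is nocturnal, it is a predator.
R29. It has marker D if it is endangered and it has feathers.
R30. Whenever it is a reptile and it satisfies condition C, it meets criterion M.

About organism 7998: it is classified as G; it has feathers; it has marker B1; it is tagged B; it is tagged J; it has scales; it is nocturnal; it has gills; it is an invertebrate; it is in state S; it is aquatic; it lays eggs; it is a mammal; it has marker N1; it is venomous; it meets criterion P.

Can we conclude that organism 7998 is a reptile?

Yes

By R7 (it is tagged J): it meets criterion M.
By R10 (it has gills): it has a backbone.
By R11 (it has scales): it is in state N.
By R12 (it is tagged B, it is nocturnal): it is carnivorous.
By R21 (it has marker N1, it is an invertebrate): it can fly.
By R26 (it is classified as G, it is venomous): it is tagged F.
By R27 (it is aquatic, it has feathers, it is nocturnal): it is tagged V.
By R1 (it is in state N, it can fly): it is classified as W.
By R4 (it has a backbone, it has marker N1): it is in state Z.
By R6 (it meets criterion M, it is in state S): it is a bird.
By R8 (it is tagged V, it is in state S): it has attribute Y.
By R9 (it is a bird): it is in category U.
By R18 (it is in state Z): it is classified as A1.
By R20 (it is classified as W, it has attribute Y): it is in category H1.
By R24 (it is in category U, it is classified as A1): it is in category H.
By R25 (it is tagged F, it is carnivorous): it carries flag Q.
By R17 (it is in category H1, it has marker B1): it is warm-blooded.
By R19 (it is in category H, it carries flag Q, it is warm-blooded): it is migratory.
By R2 (it is migratory): it is a reptile.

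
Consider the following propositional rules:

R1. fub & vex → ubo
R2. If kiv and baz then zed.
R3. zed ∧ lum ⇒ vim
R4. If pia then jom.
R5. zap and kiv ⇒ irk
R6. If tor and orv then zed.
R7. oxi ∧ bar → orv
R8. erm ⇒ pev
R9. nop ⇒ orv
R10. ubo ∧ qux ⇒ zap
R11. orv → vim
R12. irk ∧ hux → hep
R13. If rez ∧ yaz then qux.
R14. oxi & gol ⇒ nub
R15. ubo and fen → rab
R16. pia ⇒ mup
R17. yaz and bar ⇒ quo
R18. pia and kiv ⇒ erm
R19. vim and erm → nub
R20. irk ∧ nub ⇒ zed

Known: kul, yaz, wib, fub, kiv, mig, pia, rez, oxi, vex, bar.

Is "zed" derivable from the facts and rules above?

ubo  (by R1: fub, vex)
orv  (by R7: oxi, bar)
vim  (by R11: orv)
qux  (by R13: rez, yaz)
erm  (by R18: pia, kiv)
nub  (by R19: vim, erm)
zap  (by R10: ubo, qux)
irk  (by R5: zap, kiv)
zed  (by R20: irk, nub)

Yes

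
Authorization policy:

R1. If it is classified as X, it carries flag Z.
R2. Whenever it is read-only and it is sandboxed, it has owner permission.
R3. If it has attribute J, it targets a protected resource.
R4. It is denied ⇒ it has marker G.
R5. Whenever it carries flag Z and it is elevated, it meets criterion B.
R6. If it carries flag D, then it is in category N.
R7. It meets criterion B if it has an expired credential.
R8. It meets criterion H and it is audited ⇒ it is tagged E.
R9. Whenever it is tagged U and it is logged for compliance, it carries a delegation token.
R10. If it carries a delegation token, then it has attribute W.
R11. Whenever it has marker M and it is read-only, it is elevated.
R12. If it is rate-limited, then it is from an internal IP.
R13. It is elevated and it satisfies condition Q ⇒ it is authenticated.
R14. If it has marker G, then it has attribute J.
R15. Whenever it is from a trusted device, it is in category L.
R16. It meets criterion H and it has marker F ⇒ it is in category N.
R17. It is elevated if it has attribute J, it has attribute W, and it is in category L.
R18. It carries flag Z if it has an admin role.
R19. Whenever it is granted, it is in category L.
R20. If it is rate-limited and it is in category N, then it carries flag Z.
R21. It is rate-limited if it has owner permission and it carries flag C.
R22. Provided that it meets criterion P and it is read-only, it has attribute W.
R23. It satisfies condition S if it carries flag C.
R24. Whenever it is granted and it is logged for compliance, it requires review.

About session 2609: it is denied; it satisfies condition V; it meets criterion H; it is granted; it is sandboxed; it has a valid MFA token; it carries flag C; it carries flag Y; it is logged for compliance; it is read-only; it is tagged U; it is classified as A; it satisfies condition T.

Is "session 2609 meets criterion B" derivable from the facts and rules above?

No

Forward chaining from the given facts derives: has owner permission, has marker G, carries a delegation token, has attribute W, has attribute J, is in category L, is rate-limited, satisfies condition S, requires review, targets a protected resource, is from an internal IP, is elevated.
Rules concluding "it meets criterion B": R5 needs "it carries flag Z"; R7 needs "it has an expired credential" — none of these are established.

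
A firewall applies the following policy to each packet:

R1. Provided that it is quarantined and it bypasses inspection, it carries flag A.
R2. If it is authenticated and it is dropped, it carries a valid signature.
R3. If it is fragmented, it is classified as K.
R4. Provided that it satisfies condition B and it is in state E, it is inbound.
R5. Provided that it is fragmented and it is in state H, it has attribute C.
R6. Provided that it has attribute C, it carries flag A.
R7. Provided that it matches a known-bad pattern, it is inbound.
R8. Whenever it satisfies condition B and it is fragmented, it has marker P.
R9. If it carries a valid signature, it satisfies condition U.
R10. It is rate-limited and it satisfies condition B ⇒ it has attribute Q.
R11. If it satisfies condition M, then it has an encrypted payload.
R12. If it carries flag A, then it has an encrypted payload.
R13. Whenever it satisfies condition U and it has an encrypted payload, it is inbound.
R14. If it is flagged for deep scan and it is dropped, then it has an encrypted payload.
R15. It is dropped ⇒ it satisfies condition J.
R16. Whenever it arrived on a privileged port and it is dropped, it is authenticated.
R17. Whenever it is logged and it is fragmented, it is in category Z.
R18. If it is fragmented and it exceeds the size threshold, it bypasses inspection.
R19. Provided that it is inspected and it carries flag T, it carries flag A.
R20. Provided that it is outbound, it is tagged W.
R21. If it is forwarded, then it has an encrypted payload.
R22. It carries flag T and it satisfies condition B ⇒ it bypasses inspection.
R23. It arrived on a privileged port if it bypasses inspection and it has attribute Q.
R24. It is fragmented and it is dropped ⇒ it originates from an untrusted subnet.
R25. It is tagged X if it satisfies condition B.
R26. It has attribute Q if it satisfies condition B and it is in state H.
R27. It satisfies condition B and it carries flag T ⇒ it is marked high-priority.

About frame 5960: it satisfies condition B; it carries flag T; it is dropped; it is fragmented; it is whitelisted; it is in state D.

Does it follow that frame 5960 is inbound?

Forward chaining from the given facts derives: is classified as K, has marker P, satisfies condition J, bypasses inspection, originates from an untrusted subnet, is tagged X, is marked high-priority.
Rules concluding "it is inbound": R4 needs "it is in state E"; R7 needs "it matches a known-bad pattern"; R13 needs "it satisfies condition U" — none of these are established.

No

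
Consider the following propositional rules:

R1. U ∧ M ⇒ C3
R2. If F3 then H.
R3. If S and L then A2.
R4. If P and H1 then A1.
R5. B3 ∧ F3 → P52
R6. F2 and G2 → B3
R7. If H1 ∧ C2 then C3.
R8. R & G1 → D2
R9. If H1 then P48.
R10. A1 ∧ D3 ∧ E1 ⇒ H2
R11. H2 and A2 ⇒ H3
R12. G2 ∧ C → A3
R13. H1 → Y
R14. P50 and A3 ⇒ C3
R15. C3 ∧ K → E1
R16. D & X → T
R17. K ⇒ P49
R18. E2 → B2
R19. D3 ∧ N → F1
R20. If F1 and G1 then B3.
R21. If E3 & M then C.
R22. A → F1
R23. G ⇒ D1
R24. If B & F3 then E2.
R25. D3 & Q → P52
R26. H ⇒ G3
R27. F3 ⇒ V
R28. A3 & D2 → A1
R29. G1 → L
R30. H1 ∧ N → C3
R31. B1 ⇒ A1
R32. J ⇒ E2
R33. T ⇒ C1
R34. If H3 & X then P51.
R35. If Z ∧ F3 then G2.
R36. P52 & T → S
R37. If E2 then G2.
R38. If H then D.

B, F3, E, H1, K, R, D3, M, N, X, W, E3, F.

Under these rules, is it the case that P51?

Forward chaining from the given facts derives: H, P48, Y, P49, F1, C, E2, G3, V, C3, G2, D, A3, E1, T, B2, C1.
The only rule concluding P51 is R34, which needs H3; that is never established.

No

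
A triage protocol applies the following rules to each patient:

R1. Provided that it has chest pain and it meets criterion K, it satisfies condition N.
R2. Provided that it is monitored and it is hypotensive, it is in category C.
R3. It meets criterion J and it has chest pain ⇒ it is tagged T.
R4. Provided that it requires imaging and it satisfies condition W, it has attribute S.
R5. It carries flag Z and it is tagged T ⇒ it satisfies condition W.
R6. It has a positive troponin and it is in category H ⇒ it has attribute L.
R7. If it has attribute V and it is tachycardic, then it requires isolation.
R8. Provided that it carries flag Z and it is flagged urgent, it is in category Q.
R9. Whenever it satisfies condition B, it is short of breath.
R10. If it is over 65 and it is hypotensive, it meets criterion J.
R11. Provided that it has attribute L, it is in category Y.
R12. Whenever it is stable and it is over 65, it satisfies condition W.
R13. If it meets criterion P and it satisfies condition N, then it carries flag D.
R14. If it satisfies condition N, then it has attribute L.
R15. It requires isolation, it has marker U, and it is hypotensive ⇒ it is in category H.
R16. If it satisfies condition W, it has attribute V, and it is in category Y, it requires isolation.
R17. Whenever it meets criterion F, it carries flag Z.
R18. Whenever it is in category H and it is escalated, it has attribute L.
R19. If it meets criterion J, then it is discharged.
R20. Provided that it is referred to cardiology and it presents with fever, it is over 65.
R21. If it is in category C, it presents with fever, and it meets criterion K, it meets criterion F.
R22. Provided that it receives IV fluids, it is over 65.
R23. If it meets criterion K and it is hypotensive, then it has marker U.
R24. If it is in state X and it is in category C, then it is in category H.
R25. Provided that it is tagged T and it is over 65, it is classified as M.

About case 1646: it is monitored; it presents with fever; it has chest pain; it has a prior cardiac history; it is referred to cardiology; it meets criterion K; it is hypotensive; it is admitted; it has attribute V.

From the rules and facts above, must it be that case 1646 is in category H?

By R1 (it has chest pain, it meets criterion K): it satisfies condition N.
By R2 (it is monitored, it is hypotensive): it is in category C.
By R14 (it satisfies condition N): it has attribute L.
By R20 (it is referred to cardiology, it presents with fever): it is over 65.
By R21 (it is in category C, it presents with fever, it meets criterion K): it meets criterion F.
By R23 (it meets criterion K, it is hypotensive): it has marker U.
By R10 (it is over 65, it is hypotensive): it meets criterion J.
By R11 (it has attribute L): it is in category Y.
By R17 (it meets criterion F): it carries flag Z.
By R3 (it meets criterion J, it has chest pain): it is tagged T.
By R5 (it carries flag Z, it is tagged T): it satisfies condition W.
By R16 (it satisfies condition W, it has attribute V, it is in category Y): it requires isolation.
By R15 (it requires isolation, it has marker U, it is hypotensive): it is in category H.

Yes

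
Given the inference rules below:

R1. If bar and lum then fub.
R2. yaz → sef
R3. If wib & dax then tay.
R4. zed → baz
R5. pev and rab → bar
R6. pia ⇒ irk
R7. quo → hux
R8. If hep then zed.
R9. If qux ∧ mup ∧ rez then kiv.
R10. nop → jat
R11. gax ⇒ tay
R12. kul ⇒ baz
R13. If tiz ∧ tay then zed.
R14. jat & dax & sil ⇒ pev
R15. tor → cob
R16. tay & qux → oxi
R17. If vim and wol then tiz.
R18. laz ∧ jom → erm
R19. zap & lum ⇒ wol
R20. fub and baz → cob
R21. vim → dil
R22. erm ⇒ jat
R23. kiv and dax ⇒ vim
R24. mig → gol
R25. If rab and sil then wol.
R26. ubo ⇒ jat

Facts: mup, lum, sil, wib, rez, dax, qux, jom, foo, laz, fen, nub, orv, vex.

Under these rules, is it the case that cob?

No

Forward chaining from the given facts derives: tay, kiv, oxi, erm, jat, vim, pev, dil.
Rules concluding cob: R15 needs tor; R20 needs fub — none of these are established.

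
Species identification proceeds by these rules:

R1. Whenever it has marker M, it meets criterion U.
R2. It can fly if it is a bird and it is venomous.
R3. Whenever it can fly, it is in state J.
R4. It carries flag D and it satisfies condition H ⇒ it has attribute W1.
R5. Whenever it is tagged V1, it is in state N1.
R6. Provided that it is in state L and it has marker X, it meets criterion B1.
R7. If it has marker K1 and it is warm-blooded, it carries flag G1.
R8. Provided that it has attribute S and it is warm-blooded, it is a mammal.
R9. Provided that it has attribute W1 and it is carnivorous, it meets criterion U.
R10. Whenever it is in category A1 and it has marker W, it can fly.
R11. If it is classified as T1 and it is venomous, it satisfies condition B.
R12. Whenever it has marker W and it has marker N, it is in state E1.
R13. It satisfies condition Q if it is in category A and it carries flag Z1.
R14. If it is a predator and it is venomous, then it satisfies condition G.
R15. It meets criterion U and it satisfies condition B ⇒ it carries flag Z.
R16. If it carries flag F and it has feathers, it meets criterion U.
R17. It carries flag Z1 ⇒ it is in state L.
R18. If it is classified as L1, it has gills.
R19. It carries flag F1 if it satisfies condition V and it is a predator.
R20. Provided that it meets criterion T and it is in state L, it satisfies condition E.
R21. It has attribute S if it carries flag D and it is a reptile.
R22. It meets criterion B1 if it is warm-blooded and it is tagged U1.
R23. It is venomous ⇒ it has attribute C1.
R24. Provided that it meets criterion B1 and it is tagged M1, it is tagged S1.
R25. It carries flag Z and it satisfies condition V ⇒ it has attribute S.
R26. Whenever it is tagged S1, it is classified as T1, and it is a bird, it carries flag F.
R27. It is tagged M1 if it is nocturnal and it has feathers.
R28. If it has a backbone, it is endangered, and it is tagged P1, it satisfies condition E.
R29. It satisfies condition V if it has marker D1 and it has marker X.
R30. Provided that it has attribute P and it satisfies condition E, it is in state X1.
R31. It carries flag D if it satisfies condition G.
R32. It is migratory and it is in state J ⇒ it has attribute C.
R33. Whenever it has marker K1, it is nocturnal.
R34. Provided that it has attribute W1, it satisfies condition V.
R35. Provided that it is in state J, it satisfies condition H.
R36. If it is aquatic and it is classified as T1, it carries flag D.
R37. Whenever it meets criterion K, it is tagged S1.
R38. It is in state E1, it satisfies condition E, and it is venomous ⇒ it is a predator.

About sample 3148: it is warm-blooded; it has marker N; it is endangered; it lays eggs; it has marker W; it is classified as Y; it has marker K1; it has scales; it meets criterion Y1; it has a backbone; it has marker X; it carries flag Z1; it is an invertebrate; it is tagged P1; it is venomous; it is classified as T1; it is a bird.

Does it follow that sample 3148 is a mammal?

No

Forward chaining from the given facts derives: can fly, is in state J, carries flag G1, satisfies condition B, is in state E1, is in state L, has attribute C1, satisfies condition E, is nocturnal, satisfies condition H, is a predator, meets criterion B1, satisfies condition G, carries flag D, has attribute W1, satisfies condition V, carries flag F1.
The only rule concluding "it is a mammal" is R8, which needs "it has attribute S"; that is never established.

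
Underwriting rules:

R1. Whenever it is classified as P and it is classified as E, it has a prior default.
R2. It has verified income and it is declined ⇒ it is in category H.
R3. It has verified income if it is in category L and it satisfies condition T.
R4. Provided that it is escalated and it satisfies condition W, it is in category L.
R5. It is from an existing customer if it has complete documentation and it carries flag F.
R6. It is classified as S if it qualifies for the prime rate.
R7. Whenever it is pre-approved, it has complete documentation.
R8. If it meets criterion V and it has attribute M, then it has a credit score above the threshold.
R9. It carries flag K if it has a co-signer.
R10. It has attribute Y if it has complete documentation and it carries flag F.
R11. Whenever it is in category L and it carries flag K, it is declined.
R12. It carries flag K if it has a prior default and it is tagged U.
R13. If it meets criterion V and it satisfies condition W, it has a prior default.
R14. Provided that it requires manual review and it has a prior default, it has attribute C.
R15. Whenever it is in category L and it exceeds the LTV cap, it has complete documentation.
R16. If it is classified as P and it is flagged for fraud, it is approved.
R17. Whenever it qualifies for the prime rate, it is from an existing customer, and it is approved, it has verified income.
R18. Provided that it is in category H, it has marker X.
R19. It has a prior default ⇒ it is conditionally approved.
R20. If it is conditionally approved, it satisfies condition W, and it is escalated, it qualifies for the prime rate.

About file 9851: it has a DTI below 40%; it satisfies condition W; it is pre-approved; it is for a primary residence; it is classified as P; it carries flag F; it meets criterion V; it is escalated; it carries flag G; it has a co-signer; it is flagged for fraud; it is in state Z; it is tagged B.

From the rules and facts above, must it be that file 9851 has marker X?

Yes

By R4 (it is escalated, it satisfies condition W): it is in category L.
By R7 (it is pre-approved): it has complete documentation.
By R9 (it has a co-signer): it carries flag K.
By R11 (it is in category L, it carries flag K): it is declined.
By R13 (it meets criterion V, it satisfies condition W): it has a prior default.
By R16 (it is classified as P, it is flagged for fraud): it is approved.
By R19 (it has a prior default): it is conditionally approved.
By R20 (it is conditionally approved, it satisfies condition W, it is escalated): it qualifies for the prime rate.
By R5 (it has complete documentation, it carries flag F): it is from an existing customer.
By R17 (it qualifies for the prime rate, it is from an existing customer, it is approved): it has verified income.
By R2 (it has verified income, it is declined): it is in category H.
By R18 (it is in category H): it has marker X.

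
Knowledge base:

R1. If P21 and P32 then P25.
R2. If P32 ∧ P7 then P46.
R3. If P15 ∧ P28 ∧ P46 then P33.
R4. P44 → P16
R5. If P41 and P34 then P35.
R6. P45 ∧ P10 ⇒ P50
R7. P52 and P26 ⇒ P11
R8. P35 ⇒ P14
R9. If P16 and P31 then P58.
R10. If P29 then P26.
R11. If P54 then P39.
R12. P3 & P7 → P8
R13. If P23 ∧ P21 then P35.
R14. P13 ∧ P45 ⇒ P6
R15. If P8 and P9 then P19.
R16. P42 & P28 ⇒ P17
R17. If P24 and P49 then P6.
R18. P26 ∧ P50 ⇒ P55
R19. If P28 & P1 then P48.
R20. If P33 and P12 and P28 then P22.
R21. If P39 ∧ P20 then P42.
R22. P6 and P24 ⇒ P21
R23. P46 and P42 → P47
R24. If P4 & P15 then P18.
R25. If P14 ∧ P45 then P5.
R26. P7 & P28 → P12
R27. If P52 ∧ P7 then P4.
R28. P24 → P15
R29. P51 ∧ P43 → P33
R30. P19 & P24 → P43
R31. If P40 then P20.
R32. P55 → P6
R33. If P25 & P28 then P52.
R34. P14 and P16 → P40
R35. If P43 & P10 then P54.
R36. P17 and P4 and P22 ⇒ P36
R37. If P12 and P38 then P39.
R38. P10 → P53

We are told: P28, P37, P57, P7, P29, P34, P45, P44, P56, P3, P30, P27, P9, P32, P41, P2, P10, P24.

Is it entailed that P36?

Yes

P46  (by R2: P32, P7)
P16  (by R4: P44)
P35  (by R5: P41, P34)
P50  (by R6: P45, P10)
P14  (by R8: P35)
P26  (by R10: P29)
P8  (by R12: P3, P7)
P19  (by R15: P8, P9)
P55  (by R18: P26, P50)
P12  (by R26: P7, P28)
P15  (by R28: P24)
P43  (by R30: P19, P24)
P6  (by R32: P55)
P40  (by R34: P14, P16)
P54  (by R35: P43, P10)
P33  (by R3: P15, P28, P46)
P39  (by R11: P54)
P22  (by R20: P33, P12, P28)
P21  (by R22: P6, P24)
P20  (by R31: P40)
P25  (by R1: P21, P32)
P42  (by R21: P39, P20)
P52  (by R33: P25, P28)
P17  (by R16: P42, P28)
P4  (by R27: P52, P7)
P36  (by R36: P17, P4, P22)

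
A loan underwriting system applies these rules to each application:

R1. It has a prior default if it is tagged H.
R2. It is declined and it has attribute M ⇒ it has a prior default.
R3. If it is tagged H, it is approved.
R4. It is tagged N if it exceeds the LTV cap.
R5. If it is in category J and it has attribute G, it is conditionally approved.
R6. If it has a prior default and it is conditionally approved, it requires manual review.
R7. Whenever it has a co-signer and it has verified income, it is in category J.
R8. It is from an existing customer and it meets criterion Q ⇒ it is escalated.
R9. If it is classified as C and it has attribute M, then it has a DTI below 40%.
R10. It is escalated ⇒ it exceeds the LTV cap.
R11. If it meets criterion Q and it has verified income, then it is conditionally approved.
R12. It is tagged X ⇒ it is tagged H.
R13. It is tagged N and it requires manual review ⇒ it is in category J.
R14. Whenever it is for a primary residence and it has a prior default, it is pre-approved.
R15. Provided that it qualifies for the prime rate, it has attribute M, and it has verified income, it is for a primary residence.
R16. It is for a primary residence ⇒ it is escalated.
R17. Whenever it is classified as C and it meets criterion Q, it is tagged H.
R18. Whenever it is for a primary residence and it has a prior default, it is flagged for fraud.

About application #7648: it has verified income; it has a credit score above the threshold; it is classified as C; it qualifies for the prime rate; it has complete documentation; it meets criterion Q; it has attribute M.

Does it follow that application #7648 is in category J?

Yes

By R11 (it meets criterion Q, it has verified income): it is conditionally approved.
By R15 (it qualifies for the prime rate, it has attribute M, it has verified income): it is for a primary residence.
By R16 (it is for a primary residence): it is escalated.
By R17 (it is classified as C, it meets criterion Q): it is tagged H.
By R1 (it is tagged H): it has a prior default.
By R6 (it has a prior default, it is conditionally approved): it requires manual review.
By R10 (it is escalated): it exceeds the LTV cap.
By R4 (it exceeds the LTV cap): it is tagged N.
By R13 (it is tagged N, it requires manual review): it is in category J.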